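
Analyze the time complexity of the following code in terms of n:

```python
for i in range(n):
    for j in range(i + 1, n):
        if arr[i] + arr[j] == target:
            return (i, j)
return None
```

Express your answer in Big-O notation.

This is Two sum brute force. Time complexity: O(n²).

Answer: O(n²)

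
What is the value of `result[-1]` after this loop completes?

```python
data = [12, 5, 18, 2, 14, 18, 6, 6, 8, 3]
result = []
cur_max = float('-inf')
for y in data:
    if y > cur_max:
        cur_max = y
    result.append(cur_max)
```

Running max ends at 18
`result` takes the values: [] → [12] → [12, 12] → [12, 12, 18] → [12, 12, 18, 18] → [12, 12, 18, 18, 18] → [12, 12, 18, 18, 18, 18] → [12, 12, 18, 18, 18, 18, 18] → [12, 12, 18, 18, 18, 18, 18, 18] → [12, 12, 18, 18, 18, 18, 18, 18, 18] → [12, 12, 18, 18, 18, 18, 18, 18, 18, 18]
So `result[-1]` = 18

Answer: 18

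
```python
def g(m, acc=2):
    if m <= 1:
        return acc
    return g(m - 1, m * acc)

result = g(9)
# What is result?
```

Accumulator trace (n, acc): (9, 2) -> (8, 18) -> (7, 144) -> (6, 1008) -> (5, 6048) -> (4, 30240) -> (3, 120960) -> (2, 362880) -> (1, 725760) -> return 725760

Answer: 725760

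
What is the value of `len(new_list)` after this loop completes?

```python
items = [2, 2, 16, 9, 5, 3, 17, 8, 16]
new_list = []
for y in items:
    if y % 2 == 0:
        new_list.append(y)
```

Count even numbers in [2, 2, 16, 9, 5, 3, 17, 8, 16]
`new_list` takes the values: [] → [2] → [2, 2] → [2, 2, 16] → [2, 2, 16, 8] → [2, 2, 16, 8, 16]
So `len(new_list)` = 5

Answer: 5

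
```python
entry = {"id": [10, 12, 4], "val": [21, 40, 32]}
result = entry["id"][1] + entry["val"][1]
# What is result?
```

Trace:
`entry = {"id": [10, 12, 4], "val": [21, 40, 32]}` → entry = {'id': [10, 12, 4], 'val': [21, 40, 32]}
`result = entry["id"][1] + entry["val"][1]` → result = 52
So result = 52

Answer: 52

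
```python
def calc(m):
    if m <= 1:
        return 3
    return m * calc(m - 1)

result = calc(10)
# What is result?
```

calc(10) = 10 * 9 * 8 * 7 * 6 * 5 * 4 * 3 * 2 * 3 = 10886400

Answer: 10886400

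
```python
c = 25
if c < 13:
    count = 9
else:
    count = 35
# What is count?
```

Trace:
`c = 25` → c = 25
`if c < 13: ...` → c < 13 is False, take else branch → count = 35
So count = 35

Answer: 35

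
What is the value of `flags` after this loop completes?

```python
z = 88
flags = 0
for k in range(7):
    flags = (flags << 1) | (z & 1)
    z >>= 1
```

Reverse lowest 7 bits of 88
`flags` takes the values: 0 → 1 → 3 → 6 → 13

Answer: 13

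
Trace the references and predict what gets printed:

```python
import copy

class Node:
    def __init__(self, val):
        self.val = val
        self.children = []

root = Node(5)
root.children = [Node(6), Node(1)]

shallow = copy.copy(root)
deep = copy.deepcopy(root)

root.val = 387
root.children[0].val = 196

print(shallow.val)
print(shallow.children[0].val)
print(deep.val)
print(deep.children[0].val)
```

Key concept: deep copy with custom objects.
Step by step:
`root = Node(5)` → root = Node(val=5, children=[])
`root.children = [Node(6), Node(1)]` → root = Node(val=5, children=[Node(val=6, children=[]), Node(val=1, children=[])])
`shallow = copy.copy(root)` → shallow = Node(val=5, children=[Node(val=6, children=[]), Node(val=1, children=[])])
`deep = copy.deepcopy(root)` → deep = Node(val=5, children=[Node(val=6, children=[]), Node(val=1, children=[])])
`root.val = 387` → root = Node(val=387, children=[Node(val=6, children=[]), Node(val=1, children=[])])
`root.children[0].val = 196` → root = Node(val=387, children=[Node(val=196, children=[]), Node(val=1, children=[])]); shallow = Node(val=5, children=[Node(val=196, children=[]), Node(val=1, children=[])])
`print(shallow.val)` → prints 5
`print(shallow.children[0].val)` → prints 196
`print(deep.val)` → prints 5
`print(deep.children[0].val)` → prints 6

Answer:
5
196
5
6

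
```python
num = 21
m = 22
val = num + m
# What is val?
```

Trace:
`num = 21` → num = 21
`m = 22` → m = 22
`val = num + m` → val = 43
So val = 43

Answer: 43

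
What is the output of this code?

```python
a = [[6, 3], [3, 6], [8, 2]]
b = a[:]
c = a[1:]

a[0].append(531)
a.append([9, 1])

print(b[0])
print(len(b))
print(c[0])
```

Key concept: slice with nested mutation.
Step by step:
`a = [[6, 3], [3, 6], [8, 2]]` → a = [[6, 3], [3, 6], [8, 2]]
`b = a[:]` → b = [[6, 3], [3, 6], [8, 2]]
`c = a[1:]` → c = [[3, 6], [8, 2]]
`a[0].append(531)` → a = [[6, 3, 531], [3, 6], [8, 2]]; b = [[6, 3, 531], [3, 6], [8, 2]]
`a.append([9, 1])` → a = [[6, 3, 531], [3, 6], [8, 2], [9, 1]]
`print(b[0])` → prints [6, 3, 531]
`print(len(b))` → prints 3
`print(c[0])` → prints [3, 6]

Answer:
[6, 3, 531]
3
[3, 6]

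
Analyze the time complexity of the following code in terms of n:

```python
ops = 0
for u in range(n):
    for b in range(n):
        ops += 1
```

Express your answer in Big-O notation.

Each loop level contributes: n × n. Multiplying the contributions gives O(n^2).

Answer: O(n^2)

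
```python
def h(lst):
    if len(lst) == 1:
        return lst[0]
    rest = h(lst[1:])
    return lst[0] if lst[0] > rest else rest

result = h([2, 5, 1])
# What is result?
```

Recursive max over [2, 5, 1] = 5

Answer: 5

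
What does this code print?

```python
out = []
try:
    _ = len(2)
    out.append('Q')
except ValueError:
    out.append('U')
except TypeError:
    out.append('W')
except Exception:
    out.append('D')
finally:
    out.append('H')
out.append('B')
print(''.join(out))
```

Execution trace: 'W' (except TypeError) → 'H' (finally) → 'B' (after the try/except). Output: WHB

Answer: WHB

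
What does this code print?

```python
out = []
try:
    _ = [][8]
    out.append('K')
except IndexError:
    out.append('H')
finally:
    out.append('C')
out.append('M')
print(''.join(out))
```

Execution trace: 'H' (except IndexError) → 'C' (finally) → 'M' (after the try/except). Output: HCM

Answer: HCM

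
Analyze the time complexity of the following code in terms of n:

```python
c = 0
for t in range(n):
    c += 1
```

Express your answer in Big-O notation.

Each loop level contributes: n. Multiplying the contributions gives O(n).

Answer: O(n)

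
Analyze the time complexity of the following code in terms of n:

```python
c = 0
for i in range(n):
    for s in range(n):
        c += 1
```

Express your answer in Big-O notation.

Each loop level contributes: n × n. Multiplying the contributions gives O(n^2).

Answer: O(n^2)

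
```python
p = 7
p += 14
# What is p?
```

Trace:
`p = 7` → p = 7
`p += 14` → p = 21
So p = 21

Answer: 21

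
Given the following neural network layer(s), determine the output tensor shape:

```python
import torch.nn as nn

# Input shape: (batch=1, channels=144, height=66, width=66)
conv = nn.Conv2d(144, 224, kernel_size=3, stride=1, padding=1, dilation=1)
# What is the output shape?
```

Input: (1, 144, 66, 66) -> Output: (1, 224, 66, 66)

Answer: (1, 224, 66, 66)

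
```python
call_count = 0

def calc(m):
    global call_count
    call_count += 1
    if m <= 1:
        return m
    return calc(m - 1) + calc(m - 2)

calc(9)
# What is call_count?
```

Calls(m) = 1 + Calls(m-1) + Calls(m-2); Calls(0)=Calls(1)=1. For m=9 this gives 109.

Answer: 109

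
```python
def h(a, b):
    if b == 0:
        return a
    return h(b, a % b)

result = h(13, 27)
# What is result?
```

h(13, 27) -> h(27, 13) -> h(13, 1) -> h(1, 0) -> 1

Answer: 1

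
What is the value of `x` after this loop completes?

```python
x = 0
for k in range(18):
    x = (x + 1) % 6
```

Increment mod 6, 18 times = 0
`x` takes the values: 0 → 1 → 2 → 3 → 4 → 5 → 0 → 1 → 2 → 3 → 4 → 5 → 0 → 1 → 2 → 3 → 4 → 5 → 0

Answer: 0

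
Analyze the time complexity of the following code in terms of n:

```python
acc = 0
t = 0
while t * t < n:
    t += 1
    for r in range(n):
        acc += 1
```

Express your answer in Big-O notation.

Each loop level contributes: √n × n. Multiplying the contributions gives O(n√n).

Answer: O(n√n)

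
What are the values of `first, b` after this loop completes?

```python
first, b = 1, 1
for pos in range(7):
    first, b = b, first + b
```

Fibonacci: after 7 iterations
`first, b` takes the values: (1, 1) → (1, 2) → (2, 3) → (3, 5) → (5, 8) → (8, 13) → (13, 21) → (21, 34)

Answer: 21, 34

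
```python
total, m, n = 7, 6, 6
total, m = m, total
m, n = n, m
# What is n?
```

Trace:
`total, m, n = 7, 6, 6` → total = 7; m = 6; n = 6
`total, m = m, total` → total = 6; m = 7
`m, n = n, m` → m = 6; n = 7
So n = 7

Answer: 7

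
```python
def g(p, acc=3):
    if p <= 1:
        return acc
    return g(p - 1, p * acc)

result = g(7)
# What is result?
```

Accumulator trace (n, acc): (7, 3) -> (6, 21) -> (5, 126) -> (4, 630) -> (3, 2520) -> (2, 7560) -> (1, 15120) -> return 15120

Answer: 15120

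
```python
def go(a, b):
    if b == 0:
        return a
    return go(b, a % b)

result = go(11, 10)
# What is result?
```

go(11, 10) -> go(10, 1) -> go(1, 0) -> 1

Answer: 1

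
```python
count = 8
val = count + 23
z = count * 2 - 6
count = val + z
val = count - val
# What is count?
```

Trace:
`count = 8` → count = 8
`val = count + 23` → val = 31
`z = count * 2 - 6` → z = 10
`count = val + z` → count = 41
`val = count - val` → val = 10
So count = 41

Answer: 41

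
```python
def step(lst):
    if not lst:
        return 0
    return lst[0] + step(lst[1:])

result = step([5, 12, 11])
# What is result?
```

5 + 12 + 11 + 0 = 28

Answer: 28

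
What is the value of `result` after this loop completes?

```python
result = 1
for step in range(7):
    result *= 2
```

2^7 = 128
`result` takes the values: 1 → 2 → 4 → 8 → 16 → 32 → 64 → 128

Answer: 128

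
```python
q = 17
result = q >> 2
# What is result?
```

Trace:
`q = 17` → q = 17
`result = q >> 2` → result = 4
So result = 4

Answer: 4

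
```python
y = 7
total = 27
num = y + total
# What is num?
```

Trace:
`y = 7` → y = 7
`total = 27` → total = 27
`num = y + total` → num = 34
So num = 34

Answer: 34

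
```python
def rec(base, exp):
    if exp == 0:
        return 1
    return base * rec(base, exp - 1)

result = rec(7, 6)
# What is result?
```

rec(7, 6) = 7 * 7 * 7 * 7 * 7 * 7 = 117649

Answer: 117649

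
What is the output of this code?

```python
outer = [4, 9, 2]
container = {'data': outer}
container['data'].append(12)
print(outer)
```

Key concept: dict holds reference to list.
Step by step:
`outer = [4, 9, 2]` → outer = [4, 9, 2]
`container = {'data': outer}` → container = {'data': [4, 9, 2]}
`container['data'].append(12)` → outer = [4, 9, 2, 12]; container = {'data': [4, 9, 2, 12]}
`print(outer)` → prints [4, 9, 2, 12]

Answer: [4, 9, 2, 12]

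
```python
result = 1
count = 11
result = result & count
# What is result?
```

Trace:
`result = 1` → result = 1
`count = 11` → count = 11
`result = result & count` → result = 1
So result = 1

Answer: 1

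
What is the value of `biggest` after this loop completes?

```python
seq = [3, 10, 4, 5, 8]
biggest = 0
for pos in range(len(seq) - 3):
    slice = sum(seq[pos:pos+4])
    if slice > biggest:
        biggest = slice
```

Max sum of 4-element window in [3, 10, 4, 5, 8]
`biggest` takes the values: 0 → 22 → 27

Answer: 27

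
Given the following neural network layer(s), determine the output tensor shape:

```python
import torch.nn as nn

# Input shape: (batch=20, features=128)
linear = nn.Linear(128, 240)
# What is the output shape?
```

Input: (20, 128) -> Output: (20, 240)

Answer: (20, 240)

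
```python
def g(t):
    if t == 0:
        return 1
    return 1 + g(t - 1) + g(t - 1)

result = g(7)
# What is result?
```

g(t) = 1 + 2·g(t-1), g(0)=1. Closed form: (1+1)·2^7 - 1 = 255.

Answer: 255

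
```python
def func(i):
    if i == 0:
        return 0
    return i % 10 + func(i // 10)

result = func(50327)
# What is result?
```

Sum of digits of 50327: 7 + 2 + 3 + 0 + 5 = 17

Answer: 17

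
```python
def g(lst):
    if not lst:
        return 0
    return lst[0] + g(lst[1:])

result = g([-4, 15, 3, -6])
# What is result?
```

(-4) + 15 + 3 + (-6) + 0 = 8

Answer: 8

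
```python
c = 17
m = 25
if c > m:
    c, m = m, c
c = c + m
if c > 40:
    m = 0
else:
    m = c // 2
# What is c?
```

Trace:
`c = 17` → c = 17
`m = 25` → m = 25
`if c > m: ...` → c > m is False → no variable changes
`c = c + m` → c = 42
`if c > 40: ...` → c > 40 is True → m = 0
So c = 42

Answer: 42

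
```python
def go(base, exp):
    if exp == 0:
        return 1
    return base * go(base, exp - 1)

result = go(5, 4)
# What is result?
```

go(5, 4) = 5 * 5 * 5 * 5 = 625

Answer: 625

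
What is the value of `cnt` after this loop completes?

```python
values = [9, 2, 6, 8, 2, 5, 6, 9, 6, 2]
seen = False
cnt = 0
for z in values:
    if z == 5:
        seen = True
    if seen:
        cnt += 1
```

Count elements after first 5 in [9, 2, 6, 8, 2, 5, 6, 9, 6, 2]
`cnt` takes the values: 0 → 1 → 2 → 3 → 4 → 5

Answer: 5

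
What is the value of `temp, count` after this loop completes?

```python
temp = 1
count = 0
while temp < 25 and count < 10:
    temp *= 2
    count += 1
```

Double until >= 25 or 10 iterations
`temp, count` takes the values: (1, 0) → (2, 0) → (2, 1) → (4, 1) → (4, 2) → (8, 2) → (8, 3) → (16, 3) → (16, 4) → (32, 4) → (32, 5)

Answer: 32, 5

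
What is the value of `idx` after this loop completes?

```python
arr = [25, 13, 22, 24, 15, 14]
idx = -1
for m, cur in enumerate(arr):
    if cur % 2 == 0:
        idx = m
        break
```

First even number index in [25, 13, 22, 24, 15, 14]
`idx` takes the values: -1 → 2

Answer: 2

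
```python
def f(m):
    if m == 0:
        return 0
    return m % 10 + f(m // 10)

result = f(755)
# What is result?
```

Sum of digits of 755: 5 + 5 + 7 = 17

Answer: 17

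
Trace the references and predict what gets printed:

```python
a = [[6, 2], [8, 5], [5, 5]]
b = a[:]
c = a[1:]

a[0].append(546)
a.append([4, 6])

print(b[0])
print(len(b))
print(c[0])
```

Key concept: slice with nested mutation.
Step by step:
`a = [[6, 2], [8, 5], [5, 5]]` → a = [[6, 2], [8, 5], [5, 5]]
`b = a[:]` → b = [[6, 2], [8, 5], [5, 5]]
`c = a[1:]` → c = [[8, 5], [5, 5]]
`a[0].append(546)` → a = [[6, 2, 546], [8, 5], [5, 5]]; b = [[6, 2, 546], [8, 5], [5, 5]]
`a.append([4, 6])` → a = [[6, 2, 546], [8, 5], [5, 5], [4, 6]]
`print(b[0])` → prints [6, 2, 546]
`print(len(b))` → prints 3
`print(c[0])` → prints [8, 5]

Answer:
[6, 2, 546]
3
[8, 5]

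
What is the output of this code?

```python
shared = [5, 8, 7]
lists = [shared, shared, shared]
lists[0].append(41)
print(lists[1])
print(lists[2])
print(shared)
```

Key concept: list of same reference.
Step by step:
`shared = [5, 8, 7]` → shared = [5, 8, 7]
`lists = [shared, shared, shared]` → lists = [[5, 8, 7], [5, 8, 7], [5, 8, 7]]
`lists[0].append(41)` → shared = [5, 8, 7, 41]; lists = [[5, 8, 7, 41], [5, 8, 7, 41], [5, 8, 7, 41]]
`print(lists[1])` → prints [5, 8, 7, 41]
`print(lists[2])` → prints [5, 8, 7, 41]
`print(shared)` → prints [5, 8, 7, 41]

Answer:
[5, 8, 7, 41]
[5, 8, 7, 41]
[5, 8, 7, 41]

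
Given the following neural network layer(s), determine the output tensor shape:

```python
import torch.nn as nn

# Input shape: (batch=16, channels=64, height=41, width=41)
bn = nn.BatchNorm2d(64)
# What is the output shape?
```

Input: (16, 64, 41, 41) -> Output: (16, 64, 41, 41)

Answer: (16, 64, 41, 41)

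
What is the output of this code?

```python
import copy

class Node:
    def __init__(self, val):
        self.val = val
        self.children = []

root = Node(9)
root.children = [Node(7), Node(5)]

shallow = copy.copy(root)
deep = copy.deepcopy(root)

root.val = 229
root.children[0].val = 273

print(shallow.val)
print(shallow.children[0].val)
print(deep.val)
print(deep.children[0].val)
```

Key concept: deep copy with custom objects.
Step by step:
`root = Node(9)` → root = Node(val=9, children=[])
`root.children = [Node(7), Node(5)]` → root = Node(val=9, children=[Node(val=7, children=[]), Node(val=5, children=[])])
`shallow = copy.copy(root)` → shallow = Node(val=9, children=[Node(val=7, children=[]), Node(val=5, children=[])])
`deep = copy.deepcopy(root)` → deep = Node(val=9, children=[Node(val=7, children=[]), Node(val=5, children=[])])
`root.val = 229` → root = Node(val=229, children=[Node(val=7, children=[]), Node(val=5, children=[])])
`root.children[0].val = 273` → root = Node(val=229, children=[Node(val=273, children=[]), Node(val=5, children=[])]); shallow = Node(val=9, children=[Node(val=273, children=[]), Node(val=5, children=[])])
`print(shallow.val)` → prints 9
`print(shallow.children[0].val)` → prints 273
`print(deep.val)` → prints 9
`print(deep.children[0].val)` → prints 7

Answer:
9
273
9
7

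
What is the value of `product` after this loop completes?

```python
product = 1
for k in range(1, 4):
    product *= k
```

3! = 6
`product` takes the values: 1 → 2 → 6

Answer: 6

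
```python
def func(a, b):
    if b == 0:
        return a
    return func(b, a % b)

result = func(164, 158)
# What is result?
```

func(164, 158) -> func(158, 6) -> func(6, 2) -> func(2, 0) -> 2

Answer: 2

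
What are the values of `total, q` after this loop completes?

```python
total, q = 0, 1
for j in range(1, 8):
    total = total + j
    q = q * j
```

Sum and factorial of 1 to 7
`total, q` takes the values: (0, 1) → (1, 1) → (3, 1) → (3, 2) → (6, 2) → (6, 6) → (10, 6) → (10, 24) → (15, 24) → (15, 120) → (21, 120) → (21, 720) → (28, 720) → (28, 5040)

Answer: 28, 5040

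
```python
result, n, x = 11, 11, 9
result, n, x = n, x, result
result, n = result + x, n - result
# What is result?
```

Trace:
`result, n, x = 11, 11, 9` → result = 11; n = 11; x = 9
`result, n, x = n, x, result` → result = 11; n = 9; x = 11
`result, n = result + x, n - result` → result = 22; n = -2
So result = 22

Answer: 22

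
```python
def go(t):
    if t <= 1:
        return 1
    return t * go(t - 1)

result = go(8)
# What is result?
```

go(8) = 8 * 7 * 6 * 5 * 4 * 3 * 2 * 1 = 40320

Answer: 40320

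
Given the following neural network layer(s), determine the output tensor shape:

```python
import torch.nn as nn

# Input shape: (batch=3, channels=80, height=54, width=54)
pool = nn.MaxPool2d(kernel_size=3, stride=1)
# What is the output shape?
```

Input: (3, 80, 54, 54) -> Output: (3, 80, 52, 52)

Answer: (3, 80, 52, 52)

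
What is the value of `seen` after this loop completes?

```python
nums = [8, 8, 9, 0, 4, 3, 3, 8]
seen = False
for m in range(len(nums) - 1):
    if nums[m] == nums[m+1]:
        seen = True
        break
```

Check consecutive duplicates in [8, 8, 9, 0, 4, 3, 3, 8]
`seen` takes the values: False → True

Answer: True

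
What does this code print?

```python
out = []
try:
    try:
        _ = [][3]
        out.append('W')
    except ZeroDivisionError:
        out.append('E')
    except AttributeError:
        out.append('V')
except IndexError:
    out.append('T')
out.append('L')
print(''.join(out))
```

Execution trace: 'T' (outer except IndexError) → 'L' (after the try/except). Output: TL

Answer: TL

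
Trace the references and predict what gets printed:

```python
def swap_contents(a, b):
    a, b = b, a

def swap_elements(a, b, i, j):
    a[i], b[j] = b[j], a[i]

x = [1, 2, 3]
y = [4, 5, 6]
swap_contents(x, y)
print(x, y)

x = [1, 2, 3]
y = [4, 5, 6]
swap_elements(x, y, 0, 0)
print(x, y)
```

Key concept: parameter rebinding vs mutation.
Step by step:
`x = [1, 2, 3]` → x = [1, 2, 3]
`y = [4, 5, 6]` → y = [4, 5, 6]
`swap_contents(x, y)` → no visible change to tracked variables
`print(x, y)` → prints [1, 2, 3] [4, 5, 6]
`x = [1, 2, 3]` → x = [1, 2, 3]
`y = [4, 5, 6]` → y = [4, 5, 6]
`swap_elements(x, y, 0, 0)` → x = [4, 2, 3]; y = [1, 5, 6]
`print(x, y)` → prints [4, 2, 3] [1, 5, 6]

Answer:
[1, 2, 3] [4, 5, 6]
[4, 2, 3] [1, 5, 6]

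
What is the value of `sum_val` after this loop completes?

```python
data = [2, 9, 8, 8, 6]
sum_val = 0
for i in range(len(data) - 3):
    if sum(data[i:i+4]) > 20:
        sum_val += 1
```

Count windows with sum > 20
`sum_val` takes the values: 0 → 1 → 2

Answer: 2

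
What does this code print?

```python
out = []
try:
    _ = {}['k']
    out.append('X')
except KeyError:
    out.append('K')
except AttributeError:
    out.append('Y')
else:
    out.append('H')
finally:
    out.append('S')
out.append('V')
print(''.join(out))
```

Execution trace: 'K' (except KeyError) → 'S' (finally) → 'V' (after the try/except). Output: KSV

Answer: KSV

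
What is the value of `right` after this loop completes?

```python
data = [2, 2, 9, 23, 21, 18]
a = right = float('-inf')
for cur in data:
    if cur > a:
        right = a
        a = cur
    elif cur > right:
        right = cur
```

Second largest (with repeats) in [2, 2, 9, 23, 21, 18]
`right` takes the values: -inf → 2 → 9 → 21

Answer: 21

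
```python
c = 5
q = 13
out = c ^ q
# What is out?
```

Trace:
`c = 5` → c = 5
`q = 13` → q = 13
`out = c ^ q` → out = 8
So out = 8

Answer: 8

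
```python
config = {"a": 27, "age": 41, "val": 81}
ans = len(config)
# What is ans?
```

Trace:
`config = {"a": 27, "age": 41, "val": 81}` → config = {'a': 27, 'age': 41, 'val': 81}
`ans = len(config)` → ans = 3
So ans = 3

Answer: 3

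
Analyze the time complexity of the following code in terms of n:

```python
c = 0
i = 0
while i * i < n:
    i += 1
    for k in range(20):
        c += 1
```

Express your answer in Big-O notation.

Each loop level contributes: √n × 1. Multiplying the contributions gives O(√n).

Answer: O(√n)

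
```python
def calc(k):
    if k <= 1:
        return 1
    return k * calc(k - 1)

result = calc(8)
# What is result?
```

calc(8) = 8 * 7 * 6 * 5 * 4 * 3 * 2 * 1 = 40320

Answer: 40320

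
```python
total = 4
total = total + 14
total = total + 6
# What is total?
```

Trace:
`total = 4` → total = 4
`total = total + 14` → total = 18
`total = total + 6` → total = 24
So total = 24

Answer: 24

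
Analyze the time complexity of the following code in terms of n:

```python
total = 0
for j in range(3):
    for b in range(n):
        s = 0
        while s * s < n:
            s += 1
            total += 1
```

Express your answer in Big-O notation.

Each loop level contributes: 1 × n × √n. Multiplying the contributions gives O(n√n).

Answer: O(n√n)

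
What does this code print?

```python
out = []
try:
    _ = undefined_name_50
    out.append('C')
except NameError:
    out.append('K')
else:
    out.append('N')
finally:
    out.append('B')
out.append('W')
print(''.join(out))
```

Execution trace: 'K' (except NameError) → 'B' (finally) → 'W' (after the try/except). Output: KBW

Answer: KBW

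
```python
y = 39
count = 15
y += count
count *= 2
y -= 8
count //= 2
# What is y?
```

Trace:
`y = 39` → y = 39
`count = 15` → count = 15
`y += count` → y = 54
`count *= 2` → count = 30
`y -= 8` → y = 46
`count //= 2` → count = 15
So y = 46

Answer: 46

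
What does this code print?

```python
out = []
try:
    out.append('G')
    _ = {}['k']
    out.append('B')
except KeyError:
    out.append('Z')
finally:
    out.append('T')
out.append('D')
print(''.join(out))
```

Execution trace: 'G' (try body) → 'Z' (except KeyError) → 'T' (finally) → 'D' (after the try/except). Output: GZTD

Answer: GZTD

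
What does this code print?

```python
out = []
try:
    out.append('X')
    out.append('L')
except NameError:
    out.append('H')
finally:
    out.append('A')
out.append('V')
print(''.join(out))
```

Execution trace: 'X' (try body) → 'L' (try body, no exception) → 'A' (finally) → 'V' (after the try/except). Output: XLAV

Answer: XLAV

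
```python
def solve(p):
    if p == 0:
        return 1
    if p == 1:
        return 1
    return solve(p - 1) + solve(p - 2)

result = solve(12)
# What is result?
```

Build up from base cases: solve(0)=1, solve(1)=1, solve(2)=2, solve(3)=3, solve(4)=5, solve(5)=8, solve(6)=13, ..., solve(12)=233

Answer: 233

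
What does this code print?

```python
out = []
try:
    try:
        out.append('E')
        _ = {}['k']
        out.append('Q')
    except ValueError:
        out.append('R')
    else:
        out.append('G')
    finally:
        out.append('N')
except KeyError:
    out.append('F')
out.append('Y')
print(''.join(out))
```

Execution trace: 'E' (try body) → 'N' (finally) → 'F' (outer except KeyError) → 'Y' (after the try/except). Output: ENFY

Answer: ENFY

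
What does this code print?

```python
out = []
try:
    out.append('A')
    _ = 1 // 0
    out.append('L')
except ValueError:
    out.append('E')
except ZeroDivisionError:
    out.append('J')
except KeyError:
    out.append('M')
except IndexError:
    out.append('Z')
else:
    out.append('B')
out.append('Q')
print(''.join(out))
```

Execution trace: 'A' (try body) → 'J' (except ZeroDivisionError) → 'Q' (after the try/except). Output: AJQ

Answer: AJQ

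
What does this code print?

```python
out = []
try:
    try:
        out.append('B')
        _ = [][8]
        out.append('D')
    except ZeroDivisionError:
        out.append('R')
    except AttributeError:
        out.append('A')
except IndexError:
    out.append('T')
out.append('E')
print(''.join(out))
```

Execution trace: 'B' (try body) → 'T' (outer except IndexError) → 'E' (after the try/except). Output: BTE

Answer: BTE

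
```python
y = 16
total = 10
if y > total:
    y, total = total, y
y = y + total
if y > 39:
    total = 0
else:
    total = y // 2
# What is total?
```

Trace:
`y = 16` → y = 16
`total = 10` → total = 10
`if y > total: ...` → y > total is True → y = 10; total = 16
`y = y + total` → y = 26
`if y > 39: ...` → y > 39 is False, take else branch → total = 13
So total = 13

Answer: 13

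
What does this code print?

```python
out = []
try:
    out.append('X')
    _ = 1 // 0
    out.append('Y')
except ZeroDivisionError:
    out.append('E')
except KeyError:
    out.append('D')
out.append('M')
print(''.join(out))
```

Execution trace: 'X' (try body) → 'E' (except ZeroDivisionError) → 'M' (after the try/except). Output: XEM

Answer: XEM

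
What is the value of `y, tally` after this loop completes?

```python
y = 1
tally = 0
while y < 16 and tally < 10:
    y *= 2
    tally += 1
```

Double until >= 16 or 10 iterations
`y, tally` takes the values: (1, 0) → (2, 0) → (2, 1) → (4, 1) → (4, 2) → (8, 2) → (8, 3) → (16, 3) → (16, 4)

Answer: 16, 4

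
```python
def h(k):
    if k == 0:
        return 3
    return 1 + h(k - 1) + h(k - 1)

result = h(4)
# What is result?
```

h(k) = 1 + 2·h(k-1), h(0)=3. Closed form: (3+1)·2^4 - 1 = 63.

Answer: 63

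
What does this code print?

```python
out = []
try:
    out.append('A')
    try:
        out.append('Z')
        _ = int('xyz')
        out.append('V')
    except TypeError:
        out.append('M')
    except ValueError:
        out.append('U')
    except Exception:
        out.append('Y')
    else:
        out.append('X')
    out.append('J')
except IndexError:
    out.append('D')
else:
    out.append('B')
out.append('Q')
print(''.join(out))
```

Execution trace: 'A' (try body) → 'Z' (inner try body) → 'U' (inner except ValueError) → 'J' (try body, no exception) → 'B' (else) → 'Q' (after the try/except). Output: AZUJBQ

Answer: AZUJBQ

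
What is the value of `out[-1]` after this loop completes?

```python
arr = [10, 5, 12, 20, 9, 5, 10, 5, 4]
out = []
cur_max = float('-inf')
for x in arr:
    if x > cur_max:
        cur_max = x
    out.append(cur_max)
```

Running max ends at 20
`out` takes the values: [] → [10] → [10, 10] → [10, 10, 12] → [10, 10, 12, 20] → [10, 10, 12, 20, 20] → [10, 10, 12, 20, 20, 20] → [10, 10, 12, 20, 20, 20, 20] → [10, 10, 12, 20, 20, 20, 20, 20] → [10, 10, 12, 20, 20, 20, 20, 20, 20]
So `out[-1]` = 20

Answer: 20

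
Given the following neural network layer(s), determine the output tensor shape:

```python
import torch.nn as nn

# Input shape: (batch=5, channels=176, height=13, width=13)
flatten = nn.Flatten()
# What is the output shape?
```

Input: (5, 176, 13, 13) -> Output: (5, 29744)

Answer: (5, 29744)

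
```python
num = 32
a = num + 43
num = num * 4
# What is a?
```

Trace:
`num = 32` → num = 32
`a = num + 43` → a = 75
`num = num * 4` → num = 128
So a = 75

Answer: 75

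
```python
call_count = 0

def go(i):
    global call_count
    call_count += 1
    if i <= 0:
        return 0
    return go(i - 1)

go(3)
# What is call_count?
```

Linear recursion stepping by 1: 4 calls from i=3 down to ≤0.

Answer: 4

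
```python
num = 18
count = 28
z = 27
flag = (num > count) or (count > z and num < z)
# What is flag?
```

Trace:
`num = 18` → num = 18
`count = 28` → count = 28
`z = 27` → z = 27
`flag = (num > count) or (count > z and num < z)` → flag = True
So flag = True

Answer: True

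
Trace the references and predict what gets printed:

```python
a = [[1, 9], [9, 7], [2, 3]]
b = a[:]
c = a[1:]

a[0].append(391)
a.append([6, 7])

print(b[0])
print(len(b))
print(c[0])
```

Key concept: slice with nested mutation.
Step by step:
`a = [[1, 9], [9, 7], [2, 3]]` → a = [[1, 9], [9, 7], [2, 3]]
`b = a[:]` → b = [[1, 9], [9, 7], [2, 3]]
`c = a[1:]` → c = [[9, 7], [2, 3]]
`a[0].append(391)` → a = [[1, 9, 391], [9, 7], [2, 3]]; b = [[1, 9, 391], [9, 7], [2, 3]]
`a.append([6, 7])` → a = [[1, 9, 391], [9, 7], [2, 3], [6, 7]]
`print(b[0])` → prints [1, 9, 391]
`print(len(b))` → prints 3
`print(c[0])` → prints [9, 7]

Answer:
[1, 9, 391]
3
[9, 7]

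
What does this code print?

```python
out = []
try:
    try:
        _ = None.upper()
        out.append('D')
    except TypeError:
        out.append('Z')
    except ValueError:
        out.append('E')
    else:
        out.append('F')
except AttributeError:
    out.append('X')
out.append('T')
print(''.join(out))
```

Execution trace: 'X' (outer except AttributeError) → 'T' (after the try/except). Output: XT

Answer: XT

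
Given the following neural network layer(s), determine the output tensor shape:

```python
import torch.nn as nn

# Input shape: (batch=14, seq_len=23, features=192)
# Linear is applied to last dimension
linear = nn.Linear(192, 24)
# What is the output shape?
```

Input: (14, 23, 192) -> Output: (14, 23, 24)

Answer: (14, 23, 24)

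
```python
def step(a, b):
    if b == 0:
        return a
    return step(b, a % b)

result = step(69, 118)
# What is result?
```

step(69, 118) -> step(118, 69) -> step(69, 49) -> step(49, 20) -> step(20, 9) -> step(9, 2) -> step(2, 1) -> step(1, 0) -> 1

Answer: 1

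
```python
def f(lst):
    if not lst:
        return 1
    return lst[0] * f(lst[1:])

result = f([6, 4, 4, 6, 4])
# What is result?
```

Product over [6, 4, 4, 6, 4] = 6 * 4 * 4 * 6 * 4 = 2304

Answer: 2304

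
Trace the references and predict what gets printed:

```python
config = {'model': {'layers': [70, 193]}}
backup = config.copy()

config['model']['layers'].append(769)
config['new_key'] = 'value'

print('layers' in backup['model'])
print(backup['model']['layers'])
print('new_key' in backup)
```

Key concept: shallow copy gotcha with nested dict.
Step by step:
`config = {'model': {'layers': [70, 193]}}` → config = {'model': {'layers': [70, 193]}}
`backup = config.copy()` → backup = {'model': {'layers': [70, 193]}}
`config['model']['layers'].append(769)` → config = {'model': {'layers': [70, 193, 769]}}; backup = {'model': {'layers': [70, 193, 769]}}
`config['new_key'] = 'value'` → config = {'model': {'layers': [70, 193, 769]}, 'new_key': 'value'}
`print('layers' in backup['model'])` → prints True
`print(backup['model']['layers'])` → prints [70, 193, 769]
`print('new_key' in backup)` → prints False

Answer:
True
[70, 193, 769]
False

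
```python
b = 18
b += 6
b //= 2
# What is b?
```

Trace:
`b = 18` → b = 18
`b += 6` → b = 24
`b //= 2` → b = 12
So b = 12

Answer: 12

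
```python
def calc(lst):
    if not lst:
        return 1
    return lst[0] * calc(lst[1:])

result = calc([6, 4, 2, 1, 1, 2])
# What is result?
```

Product over [6, 4, 2, 1, 1, 2] = 6 * 4 * 2 * 1 * 1 * 2 = 96

Answer: 96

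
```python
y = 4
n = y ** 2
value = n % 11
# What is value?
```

Trace:
`y = 4` → y = 4
`n = y ** 2` → n = 16
`value = n % 11` → value = 5
So value = 5

Answer: 5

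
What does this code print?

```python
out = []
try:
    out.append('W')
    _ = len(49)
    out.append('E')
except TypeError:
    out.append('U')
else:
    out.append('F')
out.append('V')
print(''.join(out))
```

Execution trace: 'W' (try body) → 'U' (except TypeError) → 'V' (after the try/except). Output: WUV

Answer: WUV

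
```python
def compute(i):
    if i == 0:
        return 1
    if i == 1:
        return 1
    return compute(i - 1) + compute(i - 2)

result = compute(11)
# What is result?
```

Build up from base cases: compute(0)=1, compute(1)=1, compute(2)=2, compute(3)=3, compute(4)=5, compute(5)=8, compute(6)=13, ..., compute(11)=144

Answer: 144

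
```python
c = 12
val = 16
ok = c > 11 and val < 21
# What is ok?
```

Trace:
`c = 12` → c = 12
`val = 16` → val = 16
`ok = c > 11 and val < 21` → ok = True
So ok = True

Answer: True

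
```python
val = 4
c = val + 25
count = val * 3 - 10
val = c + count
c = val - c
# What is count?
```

Trace:
`val = 4` → val = 4
`c = val + 25` → c = 29
`count = val * 3 - 10` → count = 2
`val = c + count` → val = 31
`c = val - c` → c = 2
So count = 2

Answer: 2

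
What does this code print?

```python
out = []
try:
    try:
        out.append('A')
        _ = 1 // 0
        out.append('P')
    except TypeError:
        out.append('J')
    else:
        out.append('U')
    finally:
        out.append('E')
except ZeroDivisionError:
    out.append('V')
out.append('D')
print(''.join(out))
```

Execution trace: 'A' (try body) → 'E' (finally) → 'V' (outer except ZeroDivisionError) → 'D' (after the try/except). Output: AEVD

Answer: AEVD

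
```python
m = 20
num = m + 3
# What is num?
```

Trace:
`m = 20` → m = 20
`num = m + 3` → num = 23
So num = 23

Answer: 23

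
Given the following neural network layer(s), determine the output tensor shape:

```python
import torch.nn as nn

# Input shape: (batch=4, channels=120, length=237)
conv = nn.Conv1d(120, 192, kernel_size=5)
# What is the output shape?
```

Input: (4, 120, 237) -> Output: (4, 192, 233)

Answer: (4, 192, 233)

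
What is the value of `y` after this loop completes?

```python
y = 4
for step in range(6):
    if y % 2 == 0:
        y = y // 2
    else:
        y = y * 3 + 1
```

Collatz-style transformation from 4
`y` takes the values: 4 → 2 → 1 → 4 → 2 → 1 → 4

Answer: 4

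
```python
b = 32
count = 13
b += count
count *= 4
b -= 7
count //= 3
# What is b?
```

Trace:
`b = 32` → b = 32
`count = 13` → count = 13
`b += count` → b = 45
`count *= 4` → count = 52
`b -= 7` → b = 38
`count //= 3` → count = 17
So b = 38

Answer: 38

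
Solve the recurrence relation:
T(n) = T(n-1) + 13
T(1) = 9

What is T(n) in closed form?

Unrolling: T(n) = T(1) + 13·(n-1) = 9 + 13(n-1) = 13n - 4.

Answer: T(n) = 13n - 4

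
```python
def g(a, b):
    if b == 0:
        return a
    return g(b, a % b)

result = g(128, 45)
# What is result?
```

g(128, 45) -> g(45, 38) -> g(38, 7) -> g(7, 3) -> g(3, 1) -> g(1, 0) -> 1

Answer: 1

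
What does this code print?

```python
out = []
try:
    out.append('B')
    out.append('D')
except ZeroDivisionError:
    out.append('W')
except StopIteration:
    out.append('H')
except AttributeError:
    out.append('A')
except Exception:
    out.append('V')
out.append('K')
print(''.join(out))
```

Execution trace: 'B' (try body) → 'D' (try body, no exception) → 'K' (after the try/except). Output: BDK

Answer: BDK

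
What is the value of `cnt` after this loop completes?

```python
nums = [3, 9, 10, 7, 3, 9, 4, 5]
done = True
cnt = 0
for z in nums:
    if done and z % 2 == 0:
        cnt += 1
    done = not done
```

Count even values at even positions
`cnt` takes the values: 0 → 1 → 2

Answer: 2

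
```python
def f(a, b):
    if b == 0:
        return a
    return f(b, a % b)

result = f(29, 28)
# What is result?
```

f(29, 28) -> f(28, 1) -> f(1, 0) -> 1

Answer: 1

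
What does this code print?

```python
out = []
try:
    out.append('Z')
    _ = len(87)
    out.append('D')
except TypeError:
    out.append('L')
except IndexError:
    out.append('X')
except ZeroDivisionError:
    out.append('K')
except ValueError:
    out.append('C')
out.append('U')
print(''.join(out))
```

Execution trace: 'Z' (try body) → 'L' (except TypeError) → 'U' (after the try/except). Output: ZLU

Answer: ZLU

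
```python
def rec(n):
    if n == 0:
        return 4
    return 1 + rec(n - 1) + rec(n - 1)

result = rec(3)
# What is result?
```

rec(n) = 1 + 2·rec(n-1), rec(0)=4. Closed form: (4+1)·2^3 - 1 = 39.

Answer: 39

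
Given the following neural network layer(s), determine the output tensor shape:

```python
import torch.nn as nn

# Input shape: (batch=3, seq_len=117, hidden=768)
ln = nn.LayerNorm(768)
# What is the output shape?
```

Input: (3, 117, 768) -> Output: (3, 117, 768)

Answer: (3, 117, 768)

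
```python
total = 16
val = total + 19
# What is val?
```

Trace:
`total = 16` → total = 16
`val = total + 19` → val = 35
So val = 35

Answer: 35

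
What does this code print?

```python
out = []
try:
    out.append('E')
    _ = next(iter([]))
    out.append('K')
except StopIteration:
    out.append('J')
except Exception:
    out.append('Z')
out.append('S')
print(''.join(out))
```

Execution trace: 'E' (try body) → 'J' (except StopIteration) → 'S' (after the try/except). Output: EJS

Answer: EJS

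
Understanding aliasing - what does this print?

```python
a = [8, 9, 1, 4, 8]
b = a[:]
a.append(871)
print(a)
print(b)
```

Key concept: slice [:] creates copy.
Step by step:
`a = [8, 9, 1, 4, 8]` → a = [8, 9, 1, 4, 8]
`b = a[:]` → b = [8, 9, 1, 4, 8]
`a.append(871)` → a = [8, 9, 1, 4, 8, 871]
`print(a)` → prints [8, 9, 1, 4, 8, 871]
`print(b)` → prints [8, 9, 1, 4, 8]

Answer:
[8, 9, 1, 4, 8, 871]
[8, 9, 1, 4, 8]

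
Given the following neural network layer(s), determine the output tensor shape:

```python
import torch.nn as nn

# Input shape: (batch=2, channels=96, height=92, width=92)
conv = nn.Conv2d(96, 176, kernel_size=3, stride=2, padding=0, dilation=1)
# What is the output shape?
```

Input: (2, 96, 92, 92) -> Output: (2, 176, 45, 45)

Answer: (2, 176, 45, 45)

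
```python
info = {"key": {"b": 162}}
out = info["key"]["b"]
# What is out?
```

Trace:
`info = {"key": {"b": 162}}` → info = {'key': {'b': 162}}
`out = info["key"]["b"]` → out = 162
So out = 162

Answer: 162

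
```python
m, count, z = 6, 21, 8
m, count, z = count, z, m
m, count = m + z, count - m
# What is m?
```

Trace:
`m, count, z = 6, 21, 8` → m = 6; count = 21; z = 8
`m, count, z = count, z, m` → m = 21; count = 8; z = 6
`m, count = m + z, count - m` → m = 27; count = -13
So m = 27

Answer: 27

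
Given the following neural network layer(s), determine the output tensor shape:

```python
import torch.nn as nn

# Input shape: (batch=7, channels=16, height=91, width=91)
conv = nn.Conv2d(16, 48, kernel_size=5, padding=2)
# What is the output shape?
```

Input: (7, 16, 91, 91) -> Output: (7, 48, 91, 91)

Answer: (7, 48, 91, 91)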